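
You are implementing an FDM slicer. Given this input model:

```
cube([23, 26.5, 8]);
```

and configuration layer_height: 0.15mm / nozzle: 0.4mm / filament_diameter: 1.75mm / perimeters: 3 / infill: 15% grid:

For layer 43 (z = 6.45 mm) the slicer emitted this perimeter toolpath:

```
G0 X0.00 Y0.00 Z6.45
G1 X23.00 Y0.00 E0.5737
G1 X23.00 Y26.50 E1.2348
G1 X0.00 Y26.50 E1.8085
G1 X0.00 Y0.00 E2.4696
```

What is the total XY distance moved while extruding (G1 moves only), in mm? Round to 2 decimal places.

99.00 mm

Sum the Euclidean lengths of each G1 segment: total = 99.00 mm.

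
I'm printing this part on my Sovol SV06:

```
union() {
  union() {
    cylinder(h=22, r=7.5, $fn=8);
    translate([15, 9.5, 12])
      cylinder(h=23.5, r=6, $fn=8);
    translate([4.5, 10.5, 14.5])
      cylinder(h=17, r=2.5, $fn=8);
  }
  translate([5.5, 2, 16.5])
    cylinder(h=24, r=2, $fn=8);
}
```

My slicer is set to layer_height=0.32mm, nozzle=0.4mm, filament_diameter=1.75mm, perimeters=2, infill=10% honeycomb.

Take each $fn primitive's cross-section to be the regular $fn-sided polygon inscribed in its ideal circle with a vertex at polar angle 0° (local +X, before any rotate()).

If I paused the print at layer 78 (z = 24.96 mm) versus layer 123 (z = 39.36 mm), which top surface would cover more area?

Layer 78 (z = 24.96): the cylinder is not intersected at this z (z outside [0, 22]); the r=6 cylinder at (15, 9.5) gives a regular 8-gon of circumradius 6 (constant along its height) (area = (8/2)·6.000²·sin(360°/8) = 101.82 mm²); the cylinder at (4.5, 10.5): section is a regular 8-gon, circumradius r=2.5 (area = (8/2)·2.500²·sin(360°/8) = 17.68 mm²); Combining (union): the 2 present regions are separate (no shared area or edge), so areas and boundary lengths simply add and each stays a separate island — area = 119.50 mm²; the r=2 cylinder at (5.5, 2) gives a regular 8-gon of circumradius 2 (constant along its height) (area = (8/2)·2.000²·sin(360°/8) = 11.31 mm²); Merging all regions: the 2 present regions are separate (no shared area or edge), so areas and boundary lengths simply add and each stays a separate island — area = 130.81 mm². So its area = 130.81 mm². Layer 123 (z = 39.36): the cylinder is not intersected at this z (z outside [0, 22]); the cylinder at (15, 9.5) does not reach this height (z outside [12, 35.5]); the cylinder at (4.5, 10.5) is not intersected at this z (z outside [14.5, 31.5]); Combining (union): nothing is present at this height; the r=2 cylinder at (5.5, 2) gives a regular 8-gon of circumradius 2 (constant along its height) (area = (8/2)·2.000²·sin(360°/8) = 11.31 mm²); Merging all regions: only the r=2 cylinder at (5.5, 2) is present, so the union is just that shape — area = 11.31 mm². So its area = 11.31 mm². Layer 78 is larger (130.81 vs 11.31 mm²).

layer 78 (z = 24.96 mm)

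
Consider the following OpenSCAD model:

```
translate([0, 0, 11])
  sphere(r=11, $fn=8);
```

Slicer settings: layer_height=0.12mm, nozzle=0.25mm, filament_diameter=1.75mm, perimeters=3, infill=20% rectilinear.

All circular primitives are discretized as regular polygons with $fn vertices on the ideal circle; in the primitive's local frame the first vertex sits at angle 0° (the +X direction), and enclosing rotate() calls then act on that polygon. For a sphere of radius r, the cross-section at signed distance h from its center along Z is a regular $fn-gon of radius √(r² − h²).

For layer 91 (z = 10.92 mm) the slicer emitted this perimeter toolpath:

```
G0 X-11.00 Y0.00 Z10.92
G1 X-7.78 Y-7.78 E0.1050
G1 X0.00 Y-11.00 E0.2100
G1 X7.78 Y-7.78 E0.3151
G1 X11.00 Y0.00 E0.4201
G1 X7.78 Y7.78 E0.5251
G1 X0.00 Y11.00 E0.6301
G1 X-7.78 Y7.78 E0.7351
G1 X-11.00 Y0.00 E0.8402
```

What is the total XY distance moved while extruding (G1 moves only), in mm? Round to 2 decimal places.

67.36 mm

Sum the Euclidean lengths of each G1 segment: total = 67.36 mm.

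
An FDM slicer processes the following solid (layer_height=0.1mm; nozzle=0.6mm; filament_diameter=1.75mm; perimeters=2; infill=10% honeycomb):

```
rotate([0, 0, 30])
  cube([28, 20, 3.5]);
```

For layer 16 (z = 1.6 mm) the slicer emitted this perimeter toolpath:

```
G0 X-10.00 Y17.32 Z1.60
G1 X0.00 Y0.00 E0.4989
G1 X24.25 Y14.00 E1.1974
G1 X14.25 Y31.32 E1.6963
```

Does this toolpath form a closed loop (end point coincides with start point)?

Start point (G0): (-10.00, 17.32). End point (last G1): the path does not return to the start — open.

no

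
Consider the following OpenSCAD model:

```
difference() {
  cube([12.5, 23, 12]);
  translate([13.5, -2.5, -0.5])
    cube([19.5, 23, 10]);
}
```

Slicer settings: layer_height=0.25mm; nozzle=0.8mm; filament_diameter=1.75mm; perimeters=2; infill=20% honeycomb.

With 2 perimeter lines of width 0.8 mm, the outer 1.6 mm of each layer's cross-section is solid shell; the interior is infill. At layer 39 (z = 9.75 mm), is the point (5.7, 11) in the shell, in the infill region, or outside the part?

At z = 9.75 mm: the cube is present — its section is the full 12.5×23 rectangle; the cube at (13.5, -2.5) is not intersected at this z (z outside [-0.5, 9.5]); Subtracting the remaining from the first: none of the subtracted shapes is present at this height, so the 12.5×23 cube is unchanged — 1 connected region. Overall, the cross-section is a single solid region. The nearest boundary edge runs (0.00, 23.00)→(0.00, 0.00); distance from the point to it = 5.70 mm. The point is inside the cross-section and 5.70 mm from the nearest boundary — more than the 1.6 mm shell width (2 × 0.8), so it's in the infill interior.

infill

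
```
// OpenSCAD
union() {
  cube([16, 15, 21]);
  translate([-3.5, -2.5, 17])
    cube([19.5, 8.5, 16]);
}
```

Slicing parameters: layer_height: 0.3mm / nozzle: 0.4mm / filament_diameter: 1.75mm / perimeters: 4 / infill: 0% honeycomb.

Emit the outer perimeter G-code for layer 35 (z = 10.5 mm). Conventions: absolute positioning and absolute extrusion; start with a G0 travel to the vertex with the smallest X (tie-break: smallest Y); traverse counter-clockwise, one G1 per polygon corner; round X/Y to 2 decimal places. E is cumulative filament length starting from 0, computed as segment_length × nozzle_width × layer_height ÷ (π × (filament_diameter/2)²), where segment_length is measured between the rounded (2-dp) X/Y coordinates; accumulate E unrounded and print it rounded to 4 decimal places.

G0 X0.00 Y0.00 Z10.50
G1 X16.00 Y0.00 E0.7982
G1 X16.00 Y15.00 E1.5466
G1 X0.00 Y15.00 E2.3448
G1 X0.00 Y0.00 E3.0932

At z = 10.5 mm: the 16×15 cube contributes its full rectangle; the cube at (-3.5, -2.5) is absent (z outside [17, 33]); Taking the union: only the 16×15 cube is present, so the union is just that shape — 1 connected region. The outline is a single polygon with 4 vertices. Extrusion per mm of travel: 0.4 × 0.3 / (π × 0.875²) = 0.049890. Accumulating E over each segment gives final E = 3.0932.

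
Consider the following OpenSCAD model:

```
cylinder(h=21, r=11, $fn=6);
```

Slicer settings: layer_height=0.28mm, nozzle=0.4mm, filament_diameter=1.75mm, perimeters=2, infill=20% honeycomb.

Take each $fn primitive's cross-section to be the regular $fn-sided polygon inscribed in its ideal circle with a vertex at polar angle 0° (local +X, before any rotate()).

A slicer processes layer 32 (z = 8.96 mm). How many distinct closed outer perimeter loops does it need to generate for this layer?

1

At z = 8.96 mm: the r=11 cylinder contributes a regular 6-gon of circumradius 11. The result has 1 disconnected region.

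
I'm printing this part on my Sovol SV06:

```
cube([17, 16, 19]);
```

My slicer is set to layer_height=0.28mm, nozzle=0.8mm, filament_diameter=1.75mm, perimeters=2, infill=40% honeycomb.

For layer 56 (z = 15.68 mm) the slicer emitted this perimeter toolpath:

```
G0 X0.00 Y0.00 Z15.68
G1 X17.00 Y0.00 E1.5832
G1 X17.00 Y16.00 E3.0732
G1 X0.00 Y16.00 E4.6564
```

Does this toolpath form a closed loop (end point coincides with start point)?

no

Start point (G0): (0.00, 0.00). End point (last G1): the path does not return to the start — open.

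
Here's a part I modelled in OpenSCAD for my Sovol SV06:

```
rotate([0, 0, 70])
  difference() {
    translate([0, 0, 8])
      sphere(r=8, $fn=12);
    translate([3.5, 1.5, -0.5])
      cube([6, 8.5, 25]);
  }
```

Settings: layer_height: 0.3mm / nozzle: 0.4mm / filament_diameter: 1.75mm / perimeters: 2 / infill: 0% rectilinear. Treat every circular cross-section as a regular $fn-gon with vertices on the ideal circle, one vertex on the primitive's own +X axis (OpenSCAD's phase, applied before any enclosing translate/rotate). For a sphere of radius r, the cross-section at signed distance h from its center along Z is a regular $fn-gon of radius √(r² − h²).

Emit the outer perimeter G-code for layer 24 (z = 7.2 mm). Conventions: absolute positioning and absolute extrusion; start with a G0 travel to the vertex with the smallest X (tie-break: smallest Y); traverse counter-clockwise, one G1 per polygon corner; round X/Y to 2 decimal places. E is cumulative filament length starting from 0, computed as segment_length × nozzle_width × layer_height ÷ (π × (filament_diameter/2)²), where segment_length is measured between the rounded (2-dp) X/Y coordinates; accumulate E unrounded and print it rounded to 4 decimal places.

At z = 7.2 mm: the r=8 sphere slices to a regular 12-gon of circumradius 7.960 (√(r²−h²) with h=0.8 from center); the cube at (3.5, 1.5) (footprint 6×8.5) is included at this height; Subtracting the remaining from the first: starting from the r=8 sphere, the 6×8.5 cube at (3.5, 1.5) partially overlaps it — only the 14.91 mm² overlap (of its 51.00 mm²) is removed, clipping the outline — 1 connected region; (whole slice rotated 70° about Z — lengths, areas and connectivity unchanged). The outline is a single polygon with 13 vertices. Extrusion per mm of travel: 0.4 × 0.3 / (π × 0.875²) = 0.049890. Accumulating E over each segment gives final E = 2.5868.

G0 X-7.84 Y-1.38 Z7.20
G1 X-6.10 Y-5.12 E0.2058
G1 X-2.72 Y-7.48 E0.4115
G1 X1.38 Y-7.84 E0.6168
G1 X5.12 Y-6.10 E0.8226
G1 X7.48 Y-2.72 E1.0283
G1 X7.84 Y1.38 E1.2336
G1 X6.10 Y5.12 E1.4394
G1 X2.72 Y7.48 E1.6451
G1 X1.18 Y7.62 E1.7222
G1 X-0.21 Y3.80 E1.9250
G1 X-5.40 Y5.69 E2.2006
G1 X-7.48 Y2.72 E2.3815
G1 X-7.84 Y-1.38 E2.5868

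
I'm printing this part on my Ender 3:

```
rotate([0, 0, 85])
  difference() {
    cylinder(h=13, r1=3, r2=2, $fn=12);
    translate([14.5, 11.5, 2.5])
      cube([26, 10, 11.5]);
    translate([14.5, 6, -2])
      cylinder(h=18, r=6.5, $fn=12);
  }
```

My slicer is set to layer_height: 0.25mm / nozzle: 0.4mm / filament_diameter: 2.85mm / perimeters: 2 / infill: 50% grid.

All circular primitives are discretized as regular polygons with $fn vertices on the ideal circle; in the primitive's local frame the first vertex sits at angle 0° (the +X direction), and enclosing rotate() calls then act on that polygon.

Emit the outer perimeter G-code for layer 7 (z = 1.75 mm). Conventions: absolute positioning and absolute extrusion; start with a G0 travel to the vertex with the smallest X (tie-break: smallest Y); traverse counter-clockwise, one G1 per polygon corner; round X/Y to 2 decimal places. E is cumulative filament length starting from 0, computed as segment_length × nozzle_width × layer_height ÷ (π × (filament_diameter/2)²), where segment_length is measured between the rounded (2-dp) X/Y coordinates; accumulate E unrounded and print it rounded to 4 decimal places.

G0 X-2.85 Y0.25 Z1.75
G1 X-2.60 Y-1.21 E0.0232
G1 X-1.64 Y-2.35 E0.0466
G1 X-0.25 Y-2.85 E0.0697
G1 X1.21 Y-2.60 E0.0930
G1 X2.35 Y-1.64 E0.1163
G1 X2.85 Y-0.25 E0.1395
G1 X2.60 Y1.21 E0.1627
G1 X1.64 Y2.35 E0.1861
G1 X0.25 Y2.85 E0.2092
G1 X-1.21 Y2.60 E0.2324
G1 X-2.35 Y1.64 E0.2558
G1 X-2.85 Y0.25 E0.2789

At z = 1.75 mm: the cone (r1=3→r2=2) has section circumradius 2.865 here — a regular 12-gon; the cube at (14.5, 11.5) is absent (z outside [2.5, 14]); the r=6.5 cylinder at (14.5, 6) contributes a regular 12-gon of circumradius 6.5; Subtracting the remaining from the first: starting from the cone, the r=6.5 cylinder at (14.5, 6) misses the remaining region (no effect) — 1 connected region; (whole slice rotated 85° about Z — lengths, areas and connectivity unchanged). The outline is a single polygon with 12 vertices. Extrusion per mm of travel: 0.4 × 0.25 / (π × 1.425²) = 0.015675. Accumulating E over each segment gives final E = 0.2789.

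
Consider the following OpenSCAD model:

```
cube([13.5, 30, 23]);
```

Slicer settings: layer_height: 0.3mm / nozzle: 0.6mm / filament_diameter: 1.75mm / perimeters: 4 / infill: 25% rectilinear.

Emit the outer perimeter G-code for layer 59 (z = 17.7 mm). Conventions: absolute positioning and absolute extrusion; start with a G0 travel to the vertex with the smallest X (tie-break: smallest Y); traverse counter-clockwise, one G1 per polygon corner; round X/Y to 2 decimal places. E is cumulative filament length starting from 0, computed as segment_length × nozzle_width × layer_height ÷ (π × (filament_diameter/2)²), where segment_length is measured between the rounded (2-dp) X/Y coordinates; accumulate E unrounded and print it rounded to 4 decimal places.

At z = 17.7 mm: the cube is present — its section is the full 13.5×30 rectangle. The outline is a single polygon with 4 vertices. Extrusion per mm of travel: 0.6 × 0.3 / (π × 0.875²) = 0.074835. Accumulating E over each segment gives final E = 6.5107.

G0 X0.00 Y0.00 Z17.70
G1 X13.50 Y0.00 E1.0103
G1 X13.50 Y30.00 E3.2553
G1 X0.00 Y30.00 E4.2656
G1 X0.00 Y0.00 E6.5107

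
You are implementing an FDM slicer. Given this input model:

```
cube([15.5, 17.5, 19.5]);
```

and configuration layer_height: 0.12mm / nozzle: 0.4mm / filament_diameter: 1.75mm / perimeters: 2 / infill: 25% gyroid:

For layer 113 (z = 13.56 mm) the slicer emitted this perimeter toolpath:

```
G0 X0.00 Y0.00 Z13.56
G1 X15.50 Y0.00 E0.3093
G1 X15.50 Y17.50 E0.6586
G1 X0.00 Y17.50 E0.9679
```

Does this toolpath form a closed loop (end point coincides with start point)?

no

Start point (G0): (0.00, 0.00). End point (last G1): the path does not return to the start — open.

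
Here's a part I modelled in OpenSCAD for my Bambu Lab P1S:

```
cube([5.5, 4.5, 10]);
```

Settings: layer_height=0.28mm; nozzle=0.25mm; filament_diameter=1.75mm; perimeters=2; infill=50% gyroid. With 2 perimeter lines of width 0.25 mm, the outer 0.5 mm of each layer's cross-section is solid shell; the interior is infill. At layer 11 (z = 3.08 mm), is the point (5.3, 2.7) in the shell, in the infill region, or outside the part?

At z = 3.08 mm: the cube is present — its section is the full 5.5×4.5 rectangle. Overall, the cross-section is a single solid region. The nearest boundary edge runs (5.50, 0.00)→(5.50, 4.50); distance from the point to it = 0.20 mm. The point is inside the cross-section, 0.20 mm from the nearest boundary — within the 0.5 mm shell band (2 × 0.25).

shell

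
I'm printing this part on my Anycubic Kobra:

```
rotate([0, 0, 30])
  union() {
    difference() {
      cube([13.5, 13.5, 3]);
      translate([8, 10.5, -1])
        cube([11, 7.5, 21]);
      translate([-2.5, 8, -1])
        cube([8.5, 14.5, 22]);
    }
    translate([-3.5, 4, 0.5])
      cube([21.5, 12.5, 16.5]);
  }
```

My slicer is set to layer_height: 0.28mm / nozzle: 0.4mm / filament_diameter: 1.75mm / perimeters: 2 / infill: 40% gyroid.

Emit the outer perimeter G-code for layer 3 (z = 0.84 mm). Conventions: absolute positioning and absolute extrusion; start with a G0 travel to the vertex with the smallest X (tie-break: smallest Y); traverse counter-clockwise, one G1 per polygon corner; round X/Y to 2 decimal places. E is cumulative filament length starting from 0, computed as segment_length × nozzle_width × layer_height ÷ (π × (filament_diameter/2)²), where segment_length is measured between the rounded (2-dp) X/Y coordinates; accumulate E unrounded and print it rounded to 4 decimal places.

At z = 0.84 mm: the cube (footprint 13.5×13.5) is included at this height; the 11×7.5 cube at (8, 10.5) contributes its full rectangle; the cube at (-2.5, 8) is present — its section is the full 8.5×14.5 rectangle; Taking the first minus the rest: starting from the 13.5×13.5 cube, the 11×7.5 cube at (8, 10.5) partially overlaps it — only the 16.50 mm² overlap (of its 82.50 mm²) is removed, clipping the outline; the 8.5×14.5 cube at (-2.5, 8) partially overlaps it — only the 33.00 mm² overlap (of its 123.25 mm²) is removed, clipping the outline — 1 connected region; the cube at (-3.5, 4) (footprint 21.5×12.5) is included at this height; Merging all regions: the regions partially overlap (shared area 78.75 mm²), so overlapping operands fuse into one piece — 1 connected region; (rotated 30° about Z; rotation is an isometry so areas/perimeters/island counts are preserved). The outline is a single polygon with 8 vertices. Extrusion per mm of travel: 0.4 × 0.28 / (π × 0.875²) = 0.046564. Accumulating E over each segment gives final E = 3.5390.

G0 X-11.28 Y12.54 Z0.84
G1 X-5.03 Y1.71 E0.5822
G1 X-2.00 Y3.46 E0.7452
G1 X0.00 Y0.00 E0.9313
G1 X11.69 Y6.75 E1.5598
G1 X9.69 Y10.21 E1.7459
G1 X13.59 Y12.46 E1.9556
G1 X7.34 Y23.29 E2.5378
G1 X-11.28 Y12.54 E3.5390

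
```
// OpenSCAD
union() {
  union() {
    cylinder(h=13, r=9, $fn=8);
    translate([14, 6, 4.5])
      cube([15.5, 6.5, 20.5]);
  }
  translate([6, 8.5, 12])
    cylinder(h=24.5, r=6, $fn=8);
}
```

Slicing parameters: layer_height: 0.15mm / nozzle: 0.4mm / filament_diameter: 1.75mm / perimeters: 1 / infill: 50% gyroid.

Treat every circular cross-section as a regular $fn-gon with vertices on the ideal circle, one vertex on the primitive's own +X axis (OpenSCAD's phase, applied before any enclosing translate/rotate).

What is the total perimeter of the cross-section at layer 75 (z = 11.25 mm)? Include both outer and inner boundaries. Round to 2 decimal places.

99.11 mm

At z = 11.25 mm: the cylinder: section is a regular 8-gon, circumradius r=9 (perimeter = 2·8·9.000·sin(180°/8) = 55.11 mm); the cube at (14, 6) is present — its section is the full 15.5×6.5 rectangle (perimeter 44.00 mm); Combining (union): the 2 present regions are separate (no shared area or edge), so areas and boundary lengths simply add and each stays a separate island — boundary = 99.11 mm; the cylinder at (6, 8.5) does not reach this height (z outside [12, 36.5]); Combining (union): only that combined region is present, so the union is just that shape — boundary = 99.11 mm. Overall, the cross-section has 2 separate islands. Total boundary length (outer) = 99.11 mm.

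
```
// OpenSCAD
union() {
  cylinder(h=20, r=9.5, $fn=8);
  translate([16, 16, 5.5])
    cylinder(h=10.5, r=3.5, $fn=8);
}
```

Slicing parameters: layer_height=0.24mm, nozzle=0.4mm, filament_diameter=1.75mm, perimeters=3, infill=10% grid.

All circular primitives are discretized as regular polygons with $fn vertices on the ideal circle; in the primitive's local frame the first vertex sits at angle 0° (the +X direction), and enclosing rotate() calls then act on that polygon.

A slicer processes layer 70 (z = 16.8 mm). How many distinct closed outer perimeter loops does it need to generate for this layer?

1

At z = 16.8 mm: the cylinder: section is a regular 8-gon, circumradius r=9.5; the cylinder at (16, 16) is not intersected at this z (z outside [5.5, 16]); Combining (union): only the r=9.5 cylinder is present, so the union is just that shape — 1 connected region. The result has 1 disconnected region.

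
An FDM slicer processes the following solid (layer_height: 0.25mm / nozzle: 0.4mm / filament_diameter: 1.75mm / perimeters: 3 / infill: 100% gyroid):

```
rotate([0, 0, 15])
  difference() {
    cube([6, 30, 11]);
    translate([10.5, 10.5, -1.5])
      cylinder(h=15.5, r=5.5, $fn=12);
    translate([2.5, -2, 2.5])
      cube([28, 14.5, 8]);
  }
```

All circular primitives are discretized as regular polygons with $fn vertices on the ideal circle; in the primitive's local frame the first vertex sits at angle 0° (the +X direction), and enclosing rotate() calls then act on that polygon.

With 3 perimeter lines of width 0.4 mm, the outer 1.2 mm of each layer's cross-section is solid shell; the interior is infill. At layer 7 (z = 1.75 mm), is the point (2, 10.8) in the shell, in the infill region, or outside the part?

At z = 1.75 mm: the cube is present — its section is the full 6×30 rectangle; the r=5.5 cylinder at (10.5, 10.5) contributes a regular 12-gon of circumradius 5.5; the cube at (2.5, -2) is not intersected at this z (z outside [2.5, 10.5]); Subtracting the remaining from the first: starting from the 6×30 cube, the r=5.5 cylinder at (10.5, 10.5) partially overlaps it — only the 3.54 mm² overlap (of its 90.75 mm²) is removed, clipping the outline — 1 connected region; (rotated 15° about Z; rotation is an isometry so areas/perimeters/island counts are preserved). Overall, the cross-section is a single solid region. Undo the 15° rotation: the query point maps to (4.727, 9.914) in the un-rotated model frame. The nearest boundary edge runs (5.00, 10.50)→(5.74, 7.75); distance from the point to it = 0.42 mm. The point is inside the cross-section, 0.42 mm from the nearest boundary — within the 1.2 mm shell band (3 × 0.4).

shell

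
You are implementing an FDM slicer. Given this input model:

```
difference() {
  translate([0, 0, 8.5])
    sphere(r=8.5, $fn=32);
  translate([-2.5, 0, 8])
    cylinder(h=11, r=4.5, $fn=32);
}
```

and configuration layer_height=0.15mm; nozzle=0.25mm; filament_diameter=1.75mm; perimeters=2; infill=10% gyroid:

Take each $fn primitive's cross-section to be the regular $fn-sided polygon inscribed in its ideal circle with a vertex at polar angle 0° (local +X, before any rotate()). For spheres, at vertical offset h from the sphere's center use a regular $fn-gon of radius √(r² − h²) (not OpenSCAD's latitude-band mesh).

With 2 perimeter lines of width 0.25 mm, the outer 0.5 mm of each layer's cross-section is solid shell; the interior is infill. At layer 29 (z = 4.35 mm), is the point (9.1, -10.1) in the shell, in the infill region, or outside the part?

outside

At z = 4.35 mm: the r=8.5 sphere slices to a regular 32-gon of circumradius 7.418 (√(r²−h²) with h=4.15 from center); the cylinder at (-2.5, 0) does not reach this height (z outside [8, 19]); After the difference (first − rest): none of the subtracted shapes is present at this height, so the r=8.5 sphere is unchanged — 1 connected region. Overall, the cross-section is a single solid region. The nearest boundary edge runs (4.12, -6.17)→(5.25, -5.25); distance from the point to it = 6.20 mm. The point is not inside any of the regions above, so it lies outside the cross-section (6.20 mm from the nearest boundary).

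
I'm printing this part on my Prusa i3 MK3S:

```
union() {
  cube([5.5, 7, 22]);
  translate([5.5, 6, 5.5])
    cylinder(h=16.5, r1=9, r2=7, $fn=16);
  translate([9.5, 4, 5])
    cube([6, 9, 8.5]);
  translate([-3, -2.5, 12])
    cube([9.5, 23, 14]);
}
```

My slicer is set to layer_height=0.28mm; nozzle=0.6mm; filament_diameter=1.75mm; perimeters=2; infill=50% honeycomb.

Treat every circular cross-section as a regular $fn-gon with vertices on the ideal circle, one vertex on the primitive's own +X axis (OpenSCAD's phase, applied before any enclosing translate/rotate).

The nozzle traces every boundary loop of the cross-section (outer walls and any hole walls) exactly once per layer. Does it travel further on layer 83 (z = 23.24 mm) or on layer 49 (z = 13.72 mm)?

Layer 83 (z = 23.24): the cube does not reach this height (z outside [0, 22]); the cone at (5.5, 6) is absent (z outside [5.5, 22]); the cube at (9.5, 4) is not intersected at this z (z outside [5, 13.5]); the 9.5×23 cube at (-3, -2.5) contributes its full rectangle (perimeter 65.00 mm); Combining (union): only the 9.5×23 cube at (-3, -2.5) is present, so the union is just that shape — boundary = 65.00 mm. So its perimeter = 65.00 mm. Layer 49 (z = 13.72): the cube (footprint 5.5×7) is included at this height (perimeter 25.00 mm); the cone at (5.5, 6) contributes a regular 16-gon of circumradius 8.004 (interpolated between r1=9 and r2=7 at t=0.498) (perimeter = 2·16·8.004·sin(180°/16) = 49.97 mm); the cube at (9.5, 4) does not reach this height (z outside [5, 13.5]); the cube at (-3, -2.5) (footprint 9.5×23) is included at this height (perimeter 65.00 mm); Taking the union: the regions partially overlap (shared area 152.36 mm²), so the edge portions inside another operand are dropped and the merged outline is re-measured after clipping — boundary = 72.33 mm. So its perimeter = 72.33 mm. Layer 49 is larger (72.33 vs 65.00 mm).

layer 49 (z = 13.72 mm)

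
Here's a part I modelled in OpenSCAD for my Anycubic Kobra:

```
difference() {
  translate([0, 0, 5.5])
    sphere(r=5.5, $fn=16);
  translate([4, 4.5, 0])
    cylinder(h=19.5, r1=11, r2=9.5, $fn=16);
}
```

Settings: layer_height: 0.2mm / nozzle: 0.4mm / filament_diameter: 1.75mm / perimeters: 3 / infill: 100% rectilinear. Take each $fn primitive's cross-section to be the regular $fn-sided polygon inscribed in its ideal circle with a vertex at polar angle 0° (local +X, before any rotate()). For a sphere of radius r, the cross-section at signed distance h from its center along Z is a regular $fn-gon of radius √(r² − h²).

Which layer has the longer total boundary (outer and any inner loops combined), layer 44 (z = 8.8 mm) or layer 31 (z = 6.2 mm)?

Layer 44 (z = 8.8): the r=5.5 sphere slices to a regular 16-gon of circumradius 4.400 (√(r²−h²) with h=3.3 from center) (perimeter = 2·16·4.400·sin(180°/16) = 27.47 mm); the cone at (4, 4.5): at t=0.451 of its height the radius interpolates to r₁+(r₂−r₁)t = 10.323, giving a regular 16-gon of that circumradius (perimeter = 2·16·10.323·sin(180°/16) = 64.45 mm); Taking the first minus the rest: starting from the r=5.5 sphere, the cone at (4, 4.5) partially overlaps it — only the 58.92 mm² overlap (of its 326.25 mm²) is removed, clipping the outline — boundary = 7.69 mm. So its perimeter = 7.69 mm. Layer 31 (z = 6.2): the r=5.5 sphere contributes a regular 16-gon of circumradius √(5.5²−0.7²) = 5.455 (perimeter = 2·16·5.455·sin(180°/16) = 34.06 mm); the cone at (4, 4.5) (r1=11→r2=9.5) has section circumradius 10.523 here — a regular 16-gon (perimeter = 2·16·10.523·sin(180°/16) = 65.69 mm); After the difference (first − rest): starting from the r=5.5 sphere, the cone at (4, 4.5) partially overlaps it — only the 85.23 mm² overlap (of its 339.01 mm²) is removed, clipping the outline — boundary = 17.48 mm. So its perimeter = 17.48 mm. Layer 31 is larger (17.48 vs 7.69 mm).

layer 31 (z = 6.2 mm)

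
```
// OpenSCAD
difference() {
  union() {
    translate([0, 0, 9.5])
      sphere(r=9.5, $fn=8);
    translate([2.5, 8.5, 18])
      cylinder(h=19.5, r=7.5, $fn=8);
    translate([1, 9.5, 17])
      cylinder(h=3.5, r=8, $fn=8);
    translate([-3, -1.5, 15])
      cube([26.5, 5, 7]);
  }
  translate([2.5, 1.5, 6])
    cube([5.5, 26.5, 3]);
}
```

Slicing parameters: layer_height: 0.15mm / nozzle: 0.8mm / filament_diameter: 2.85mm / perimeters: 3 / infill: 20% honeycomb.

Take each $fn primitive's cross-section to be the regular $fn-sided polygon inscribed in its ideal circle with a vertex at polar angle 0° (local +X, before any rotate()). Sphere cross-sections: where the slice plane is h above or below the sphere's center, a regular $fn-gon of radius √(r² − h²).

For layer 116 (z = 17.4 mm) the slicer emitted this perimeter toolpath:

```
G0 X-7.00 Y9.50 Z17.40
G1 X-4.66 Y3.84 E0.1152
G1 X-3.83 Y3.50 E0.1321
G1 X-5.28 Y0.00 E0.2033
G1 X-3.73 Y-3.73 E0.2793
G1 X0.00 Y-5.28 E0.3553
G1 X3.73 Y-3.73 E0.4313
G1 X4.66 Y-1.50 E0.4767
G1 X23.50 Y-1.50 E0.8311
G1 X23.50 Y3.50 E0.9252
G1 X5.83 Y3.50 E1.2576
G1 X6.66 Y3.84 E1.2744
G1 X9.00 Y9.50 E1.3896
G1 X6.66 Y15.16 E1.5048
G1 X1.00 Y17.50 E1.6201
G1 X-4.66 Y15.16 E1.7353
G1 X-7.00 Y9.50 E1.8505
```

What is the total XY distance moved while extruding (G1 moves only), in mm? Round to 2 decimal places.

98.37 mm

Sum the Euclidean lengths of each G1 segment: total = 98.37 mm.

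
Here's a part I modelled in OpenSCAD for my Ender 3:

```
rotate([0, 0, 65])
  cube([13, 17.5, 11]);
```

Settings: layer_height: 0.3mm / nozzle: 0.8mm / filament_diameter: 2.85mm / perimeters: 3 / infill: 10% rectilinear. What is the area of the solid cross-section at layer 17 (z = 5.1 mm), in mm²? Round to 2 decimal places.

227.50 mm²

At z = 5.1 mm: the 13×17.5 cube contributes its full rectangle (area 227.50 mm²); (whole slice rotated 65° about Z — lengths, areas and connectivity unchanged). Overall, the cross-section is a single solid region. Net area = 227.50 mm².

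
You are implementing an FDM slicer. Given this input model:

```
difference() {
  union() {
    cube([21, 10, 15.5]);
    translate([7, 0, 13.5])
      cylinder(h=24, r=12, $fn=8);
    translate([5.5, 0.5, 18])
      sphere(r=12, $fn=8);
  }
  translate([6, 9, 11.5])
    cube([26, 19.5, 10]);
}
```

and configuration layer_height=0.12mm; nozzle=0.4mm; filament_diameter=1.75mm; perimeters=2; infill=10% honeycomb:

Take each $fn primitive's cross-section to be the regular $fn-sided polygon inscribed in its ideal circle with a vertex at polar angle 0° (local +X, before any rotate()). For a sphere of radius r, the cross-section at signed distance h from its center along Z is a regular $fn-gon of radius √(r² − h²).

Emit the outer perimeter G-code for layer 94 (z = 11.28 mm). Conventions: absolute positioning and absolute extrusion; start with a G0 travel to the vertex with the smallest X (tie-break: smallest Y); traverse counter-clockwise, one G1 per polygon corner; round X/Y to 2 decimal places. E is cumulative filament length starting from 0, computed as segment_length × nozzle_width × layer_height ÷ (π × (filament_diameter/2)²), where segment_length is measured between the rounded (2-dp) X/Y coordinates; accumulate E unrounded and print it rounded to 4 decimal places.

At z = 11.28 mm: the cube (footprint 21×10) is included at this height; the cylinder at (7, 0) is absent (z outside [13.5, 37.5]); the r=12 sphere at (5.5, 0.5) contributes a regular 8-gon of circumradius √(12²−6.72²) = 9.942; Taking the union: the regions partially overlap (shared area 125.50 mm²), so overlapping operands fuse into one piece — 1 connected region; the cube at (6, 9) is not intersected at this z (z outside [11.5, 21.5]); Taking the first minus the rest: none of the subtracted shapes is present at this height, so the result so far is unchanged — 1 connected region. The outline is a single polygon with 13 vertices. Extrusion per mm of travel: 0.4 × 0.12 / (π × 0.875²) = 0.019956. Accumulating E over each segment gives final E = 1.5553.

G0 X-4.44 Y0.50 Z11.28
G1 X-1.53 Y-6.53 E0.1518
G1 X5.50 Y-9.44 E0.3037
G1 X12.53 Y-6.53 E0.4555
G1 X15.23 Y0.00 E0.5965
G1 X21.00 Y0.00 E0.7117
G1 X21.00 Y10.00 E0.9112
G1 X6.57 Y10.00 E1.1992
G1 X5.50 Y10.44 E1.2223
G1 X4.43 Y10.00 E1.2454
G1 X0.00 Y10.00 E1.3338
G1 X0.00 Y8.16 E1.3705
G1 X-1.53 Y7.53 E1.4035
G1 X-4.44 Y0.50 E1.5553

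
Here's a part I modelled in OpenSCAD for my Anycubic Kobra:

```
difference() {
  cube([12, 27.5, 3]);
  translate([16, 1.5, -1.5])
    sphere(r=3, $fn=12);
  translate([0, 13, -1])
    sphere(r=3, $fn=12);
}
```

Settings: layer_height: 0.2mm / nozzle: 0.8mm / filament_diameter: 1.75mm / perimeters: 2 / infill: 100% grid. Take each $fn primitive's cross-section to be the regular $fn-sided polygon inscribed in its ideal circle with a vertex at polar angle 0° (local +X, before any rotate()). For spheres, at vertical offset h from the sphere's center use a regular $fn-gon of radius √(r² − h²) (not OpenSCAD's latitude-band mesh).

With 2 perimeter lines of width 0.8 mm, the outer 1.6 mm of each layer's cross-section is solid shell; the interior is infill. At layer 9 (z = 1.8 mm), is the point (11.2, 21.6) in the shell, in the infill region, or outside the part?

shell

At z = 1.8 mm: the cube (footprint 12×27.5) is included at this height; the sphere at (16, 1.5) does not reach this height (|z−center|=3.300 > r=3); the sphere at (0, 13): section is a regular 12-gon, circumradius = √(r²−h²) = √(3²−2.8²) = 1.077; Taking the first minus the rest: starting from the 12×27.5 cube, the r=3 sphere at (0, 13) partially overlaps it — only the 1.74 mm² overlap (of its 3.48 mm²) is removed, clipping the outline — 1 connected region. Overall, the cross-section is a single solid region. The nearest boundary edge runs (12.00, 27.50)→(12.00, 0.00); distance from the point to it = 0.80 mm. The point is inside the cross-section, 0.80 mm from the nearest boundary — within the 1.6 mm shell band (2 × 0.8).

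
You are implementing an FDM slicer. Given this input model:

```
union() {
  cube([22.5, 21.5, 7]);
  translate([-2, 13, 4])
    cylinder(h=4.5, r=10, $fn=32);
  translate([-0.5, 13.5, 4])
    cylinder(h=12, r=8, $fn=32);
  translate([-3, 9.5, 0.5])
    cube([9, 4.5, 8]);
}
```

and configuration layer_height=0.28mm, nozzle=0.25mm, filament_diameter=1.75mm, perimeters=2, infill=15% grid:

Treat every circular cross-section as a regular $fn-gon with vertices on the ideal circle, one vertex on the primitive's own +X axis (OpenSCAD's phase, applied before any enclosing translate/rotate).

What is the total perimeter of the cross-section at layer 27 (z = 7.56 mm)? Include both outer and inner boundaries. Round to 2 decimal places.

At z = 7.56 mm: the cube is absent (z outside [0, 7]); the cylinder at (-2, 13): section is a regular 32-gon, circumradius r=10 (perimeter = 2·32·10.000·sin(180°/32) = 62.73 mm); the r=8 cylinder at (-0.5, 13.5) gives a regular 32-gon of circumradius 8 (constant along its height) (perimeter = 2·32·8.000·sin(180°/32) = 50.18 mm); the cube at (-3, 9.5) (footprint 9×4.5) is included at this height (perimeter 27.00 mm); Taking the union: the regions partially overlap (shared area 240.27 mm²), so the edge portions inside another operand are dropped and the merged outline is re-measured after clipping — boundary = 62.73 mm. Overall, the cross-section is a single solid region. Total boundary length (outer) = 62.73 mm.

62.73 mm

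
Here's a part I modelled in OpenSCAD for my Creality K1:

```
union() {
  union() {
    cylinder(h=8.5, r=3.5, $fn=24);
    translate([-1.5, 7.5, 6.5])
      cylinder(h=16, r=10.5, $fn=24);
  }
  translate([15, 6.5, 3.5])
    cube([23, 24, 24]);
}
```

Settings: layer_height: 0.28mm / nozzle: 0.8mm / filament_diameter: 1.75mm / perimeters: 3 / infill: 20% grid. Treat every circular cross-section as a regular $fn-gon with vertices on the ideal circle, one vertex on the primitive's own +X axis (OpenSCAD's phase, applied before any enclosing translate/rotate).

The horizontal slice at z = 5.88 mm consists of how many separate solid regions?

At z = 5.88 mm: the cylinder: section is a regular 24-gon, circumradius r=3.5; the cylinder at (-1.5, 7.5) is not intersected at this z (z outside [6.5, 22.5]); Combining (union): only the r=3.5 cylinder is present, so the union is just that shape — 1 connected region; the cube at (15, 6.5) (footprint 23×24) is included at this height; Combining (union): the 2 present regions are separate (no shared area or edge), so areas and boundary lengths simply add and each stays a separate island — 2 connected regions. The result has 2 disconnected regions.

2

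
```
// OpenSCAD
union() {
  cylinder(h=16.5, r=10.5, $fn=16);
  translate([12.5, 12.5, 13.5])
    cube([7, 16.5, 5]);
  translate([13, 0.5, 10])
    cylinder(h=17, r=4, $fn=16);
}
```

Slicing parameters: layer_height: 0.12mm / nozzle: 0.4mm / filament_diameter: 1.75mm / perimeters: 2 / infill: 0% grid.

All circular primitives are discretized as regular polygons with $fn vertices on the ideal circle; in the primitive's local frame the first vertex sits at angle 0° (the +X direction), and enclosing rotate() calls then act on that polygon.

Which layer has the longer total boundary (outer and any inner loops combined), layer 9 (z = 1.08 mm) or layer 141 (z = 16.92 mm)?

layer 141 (z = 16.92 mm)

Layer 9 (z = 1.08): the r=10.5 cylinder contributes a regular 16-gon of circumradius 10.5 (perimeter = 2·16·10.500·sin(180°/16) = 65.55 mm); the cube at (12.5, 12.5) does not reach this height (z outside [13.5, 18.5]); the cylinder at (13, 0.5) does not reach this height (z outside [10, 27]); Taking the union: only the r=10.5 cylinder is present, so the union is just that shape — boundary = 65.55 mm. So its perimeter = 65.55 mm. Layer 141 (z = 16.92): the cylinder does not reach this height (z outside [0, 16.5]); the 7×16.5 cube at (12.5, 12.5) contributes its full rectangle (perimeter 47.00 mm); the cylinder at (13, 0.5): section is a regular 16-gon, circumradius r=4 (perimeter = 2·16·4.000·sin(180°/16) = 24.97 mm); Merging all regions: the 2 present regions are separate (no shared area or edge), so areas and boundary lengths simply add and each stays a separate island — boundary = 71.97 mm. So its perimeter = 71.97 mm. Layer 141 is larger (71.97 vs 65.55 mm).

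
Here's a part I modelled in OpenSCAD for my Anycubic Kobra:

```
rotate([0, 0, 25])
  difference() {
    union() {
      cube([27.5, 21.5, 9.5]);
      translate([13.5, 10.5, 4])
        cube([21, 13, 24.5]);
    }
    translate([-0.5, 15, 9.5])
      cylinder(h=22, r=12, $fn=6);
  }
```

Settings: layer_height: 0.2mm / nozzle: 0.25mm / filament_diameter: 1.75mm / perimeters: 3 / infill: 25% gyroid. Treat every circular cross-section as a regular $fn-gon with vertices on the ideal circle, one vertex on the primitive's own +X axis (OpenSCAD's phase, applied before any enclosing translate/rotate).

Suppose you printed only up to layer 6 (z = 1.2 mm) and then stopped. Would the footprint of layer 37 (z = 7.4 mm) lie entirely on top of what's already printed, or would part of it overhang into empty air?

Compare the two slices. At z = 1.2: the cube (footprint 27.5×21.5) is included at this height (area 591.25 mm²); the cube at (13.5, 10.5) does not reach this height (z outside [4, 28.5]); Combining (union): only the 27.5×21.5 cube is present, so the union is just that shape — area = 591.25 mm²; the cylinder at (-0.5, 15) is absent (z outside [9.5, 31.5]); Taking the first minus the rest: none of the subtracted shapes is present at this height, so that combined region is unchanged — area = 591.25 mm²; (rotated 25° about Z; rotation is an isometry so areas/perimeters/island counts are preserved). At z = 7.4: the cube (footprint 27.5×21.5) is included at this height (area 591.25 mm²); the cube at (13.5, 10.5) is present — its section is the full 21×13 rectangle (area 273.00 mm²); Merging all regions: the regions partially overlap — summed areas 864.25 mm² minus the doubly-counted overlap 154.00 mm² gives 710.25 mm² — area = 710.25 mm²; the cylinder at (-0.5, 15) does not reach this height (z outside [9.5, 31.5]); Taking the first minus the rest: none of the subtracted shapes is present at this height, so the result so far is unchanged — area = 710.25 mm²; (whole slice rotated 25° about Z — lengths, areas and connectivity unchanged). Checking containment: at z = 7.4 the cross-section extends beyond the z = 1.2 cross-section by about 119.00 mm².

part overhangs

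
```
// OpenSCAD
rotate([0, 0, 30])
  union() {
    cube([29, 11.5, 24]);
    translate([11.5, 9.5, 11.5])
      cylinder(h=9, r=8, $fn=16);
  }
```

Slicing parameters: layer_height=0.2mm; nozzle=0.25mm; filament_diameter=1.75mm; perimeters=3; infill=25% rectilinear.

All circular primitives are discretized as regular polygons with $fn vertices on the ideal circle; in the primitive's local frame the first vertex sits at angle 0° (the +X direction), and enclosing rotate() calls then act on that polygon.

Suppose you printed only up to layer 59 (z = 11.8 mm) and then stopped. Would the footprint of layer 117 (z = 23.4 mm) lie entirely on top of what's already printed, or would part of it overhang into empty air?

Compare the two slices. At z = 11.8: the cube (footprint 29×11.5) is included at this height (area 333.50 mm²); the r=8 cylinder at (11.5, 9.5) gives a regular 16-gon of circumradius 8 (constant along its height) (area = (16/2)·8.000²·sin(360°/16) = 195.93 mm²); Merging all regions: the regions partially overlap — summed areas 529.43 mm² minus the doubly-counted overlap 129.17 mm² gives 400.26 mm² — area = 400.26 mm²; (rotated 30° about Z; rotation is an isometry so areas/perimeters/island counts are preserved). At z = 23.4: the cube (footprint 29×11.5) is included at this height (area 333.50 mm²); the cylinder at (11.5, 9.5) does not reach this height (z outside [11.5, 20.5]); Taking the union: only the 29×11.5 cube is present, so the union is just that shape — area = 333.50 mm²; (rotated 30° about Z; rotation is an isometry so areas/perimeters/island counts are preserved). Checking containment: the cross-section at z = 23.4 is a subset of the cross-section at z = 11.8.

entirely on top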